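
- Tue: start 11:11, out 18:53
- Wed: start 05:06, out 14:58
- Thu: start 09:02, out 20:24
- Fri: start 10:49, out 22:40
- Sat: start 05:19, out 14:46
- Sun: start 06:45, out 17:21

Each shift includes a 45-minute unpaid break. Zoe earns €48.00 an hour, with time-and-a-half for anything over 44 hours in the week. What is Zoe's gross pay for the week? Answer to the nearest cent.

Tue: 11:11–18:53 = 7 h 42 min; less 45 min break → 6 h 57 min
Wed: 05:06–14:58 = 9 h 52 min; less 45 min break → 9 h 7 min
Thu: 09:02–20:24 = 11 h 22 min; less 45 min break → 10 h 37 min
Fri: 10:49–22:40 = 11 h 51 min; less 45 min break → 11 h 6 min
Sat: 05:19–14:46 = 9 h 27 min; less 45 min break → 8 h 42 min
Sun: 06:45–17:21 = 10 h 36 min; less 45 min break → 9 h 51 min
Total worked: 56 h 20 min = 3380 min.
Regular 44 h 0 min = 2640 min at €48.00/h; overtime 12 h 20 min = 740 min at €72.00/h.
Pay = (2640 × €48.00 + 740 × €72.00) ÷ 60 = €3000.00.

€3000.00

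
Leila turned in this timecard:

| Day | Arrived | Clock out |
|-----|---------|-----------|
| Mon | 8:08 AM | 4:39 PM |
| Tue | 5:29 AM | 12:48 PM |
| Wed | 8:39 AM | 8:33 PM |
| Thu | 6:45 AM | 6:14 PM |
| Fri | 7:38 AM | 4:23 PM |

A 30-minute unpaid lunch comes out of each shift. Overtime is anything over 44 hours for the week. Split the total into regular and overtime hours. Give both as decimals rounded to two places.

Regular 44.00 hours, overtime 1.47 hours

Mon: 8:08 AM–4:39 PM = 8 h 31 min; less 30 min break → 8 h 1 min
Tue: 5:29 AM–12:48 PM = 7 h 19 min; less 30 min break → 6 h 49 min
Wed: 8:39 AM–8:33 PM = 11 h 54 min; less 30 min break → 11 h 24 min
Thu: 6:45 AM–6:14 PM = 11 h 29 min; less 30 min break → 10 h 59 min
Fri: 7:38 AM–4:23 PM = 8 h 45 min; less 30 min break → 8 h 15 min
Total worked: 45 h 28 min = 45.47 h.
Threshold 44 h → overtime 1 h 28 min, regular 44 h 0 min.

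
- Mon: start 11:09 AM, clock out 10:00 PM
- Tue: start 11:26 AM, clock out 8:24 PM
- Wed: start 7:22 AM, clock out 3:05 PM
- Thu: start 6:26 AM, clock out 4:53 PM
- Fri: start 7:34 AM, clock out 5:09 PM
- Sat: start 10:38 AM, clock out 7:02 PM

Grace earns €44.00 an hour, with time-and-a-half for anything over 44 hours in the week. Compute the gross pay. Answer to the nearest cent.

€2725.80

Mon: 11:09 AM–10:00 PM = 10 h 51 min
Tue: 11:26 AM–8:24 PM = 8 h 58 min
Wed: 7:22 AM–3:05 PM = 7 h 43 min
Thu: 6:26 AM–4:53 PM = 10 h 27 min
Fri: 7:34 AM–5:09 PM = 9 h 35 min
Sat: 10:38 AM–7:02 PM = 8 h 24 min
Total worked: 55 h 58 min = 3358 min.
Regular 44 h 0 min = 2640 min at €44.00/h; overtime 11 h 58 min = 718 min at €66.00/h.
Pay = (2640 × €44.00 + 718 × €66.00) ÷ 60 = €2725.80.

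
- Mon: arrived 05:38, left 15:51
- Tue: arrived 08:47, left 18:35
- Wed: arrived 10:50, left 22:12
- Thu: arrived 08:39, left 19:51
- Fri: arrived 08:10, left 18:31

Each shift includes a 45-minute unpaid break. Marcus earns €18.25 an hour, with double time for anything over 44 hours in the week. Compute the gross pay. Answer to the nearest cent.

Mon: 05:38–15:51 = 10 h 13 min; less 45 min break → 9 h 28 min
Tue: 08:47–18:35 = 9 h 48 min; less 45 min break → 9 h 3 min
Wed: 10:50–22:12 = 11 h 22 min; less 45 min break → 10 h 37 min
Thu: 08:39–19:51 = 11 h 12 min; less 45 min break → 10 h 27 min
Fri: 08:10–18:31 = 10 h 21 min; less 45 min break → 9 h 36 min
Total worked: 49 h 11 min = 2951 min.
Regular 44 h 0 min = 2640 min at €18.25/h; overtime 5 h 11 min = 311 min at €36.50/h.
Pay = (2640 × €18.25 + 311 × €36.50) ÷ 60 = €992.19.

€992.19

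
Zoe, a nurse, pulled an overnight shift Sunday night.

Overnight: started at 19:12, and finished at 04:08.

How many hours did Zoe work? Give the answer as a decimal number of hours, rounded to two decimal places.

8.93 hours

Overnight: 19:12 → midnight = 4 h 48 min; midnight → 04:08 = 4 h 8 min; span 8 h 56 min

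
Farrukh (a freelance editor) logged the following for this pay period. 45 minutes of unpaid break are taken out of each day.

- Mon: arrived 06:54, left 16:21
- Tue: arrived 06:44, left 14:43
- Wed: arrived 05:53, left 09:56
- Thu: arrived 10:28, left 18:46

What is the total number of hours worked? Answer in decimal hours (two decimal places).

26.78 hours

Mon: 06:54–16:21 = 9 h 27 min; less 45 min break → 8 h 42 min
Tue: 06:44–14:43 = 7 h 59 min; less 45 min break → 7 h 14 min
Wed: 05:53–09:56 = 4 h 3 min; less 45 min break → 3 h 18 min
Thu: 10:28–18:46 = 8 h 18 min; less 45 min break → 7 h 33 min
Total: 8 h 42 min + 7 h 14 min + 3 h 18 min + 7 h 33 min = 26 h 47 min.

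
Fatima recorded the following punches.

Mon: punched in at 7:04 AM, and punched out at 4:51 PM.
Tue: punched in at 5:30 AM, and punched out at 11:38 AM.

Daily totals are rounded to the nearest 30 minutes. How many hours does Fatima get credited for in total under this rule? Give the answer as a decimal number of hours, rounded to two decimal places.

16.00 hours

Mon: 7:04 AM–4:51 PM = 9 h 47 min → rounds to 10 h 0 min
Tue: 5:30 AM–11:38 AM = 6 h 8 min → rounds to 6 h 0 min
Total credited: 16 h 0 min.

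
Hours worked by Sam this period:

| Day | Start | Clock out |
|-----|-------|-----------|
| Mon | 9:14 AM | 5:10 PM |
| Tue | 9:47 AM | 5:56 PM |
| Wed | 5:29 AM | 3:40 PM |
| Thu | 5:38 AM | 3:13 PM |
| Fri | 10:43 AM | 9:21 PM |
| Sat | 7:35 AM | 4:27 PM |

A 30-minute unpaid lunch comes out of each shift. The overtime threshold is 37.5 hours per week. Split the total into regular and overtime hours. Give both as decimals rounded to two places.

Mon: 9:14 AM–5:10 PM = 7 h 56 min; less 30 min break → 7 h 26 min
Tue: 9:47 AM–5:56 PM = 8 h 9 min; less 30 min break → 7 h 39 min
Wed: 5:29 AM–3:40 PM = 10 h 11 min; less 30 min break → 9 h 41 min
Thu: 5:38 AM–3:13 PM = 9 h 35 min; less 30 min break → 9 h 5 min
Fri: 10:43 AM–9:21 PM = 10 h 38 min; less 30 min break → 10 h 8 min
Sat: 7:35 AM–4:27 PM = 8 h 52 min; less 30 min break → 8 h 22 min
Total worked: 52 h 21 min = 52.35 h.
Threshold 37.5 h → overtime 14 h 51 min, regular 37 h 30 min.

Regular 37.50 hours, overtime 14.85 hours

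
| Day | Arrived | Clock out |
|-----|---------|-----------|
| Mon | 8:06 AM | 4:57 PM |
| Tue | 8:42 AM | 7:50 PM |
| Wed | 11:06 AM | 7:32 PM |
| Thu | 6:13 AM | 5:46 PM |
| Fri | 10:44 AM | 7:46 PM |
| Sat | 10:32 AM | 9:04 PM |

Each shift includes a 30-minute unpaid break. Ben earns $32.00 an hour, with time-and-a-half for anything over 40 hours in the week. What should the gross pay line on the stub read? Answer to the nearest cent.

$2073.60

Mon: 8:06 AM–4:57 PM = 8 h 51 min; less 30 min break → 8 h 21 min
Tue: 8:42 AM–7:50 PM = 11 h 8 min; less 30 min break → 10 h 38 min
Wed: 11:06 AM–7:32 PM = 8 h 26 min; less 30 min break → 7 h 56 min
Thu: 6:13 AM–5:46 PM = 11 h 33 min; less 30 min break → 11 h 3 min
Fri: 10:44 AM–7:46 PM = 9 h 2 min; less 30 min break → 8 h 32 min
Sat: 10:32 AM–9:04 PM = 10 h 32 min; less 30 min break → 10 h 2 min
Total worked: 56 h 32 min = 3392 min.
Regular 40 h 0 min = 2400 min at $32.00/h; overtime 16 h 32 min = 992 min at $48.00/h.
Pay = (2400 × $32.00 + 992 × $48.00) ÷ 60 = $2073.60.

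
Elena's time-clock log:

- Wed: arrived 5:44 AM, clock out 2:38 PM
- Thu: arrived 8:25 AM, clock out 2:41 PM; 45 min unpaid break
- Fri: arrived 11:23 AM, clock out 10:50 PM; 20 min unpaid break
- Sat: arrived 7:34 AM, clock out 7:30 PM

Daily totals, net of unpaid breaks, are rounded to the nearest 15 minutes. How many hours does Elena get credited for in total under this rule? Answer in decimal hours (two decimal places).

37.50 hours

Wed: 5:44 AM–2:38 PM = 8 h 54 min → rounds to 9 h 0 min
Thu: 8:25 AM–2:41 PM = 6 h 16 min − 45 min = 5 h 31 min → rounds to 5 h 30 min
Fri: 11:23 AM–10:50 PM = 11 h 27 min − 20 min = 11 h 7 min → rounds to 11 h 0 min
Sat: 7:34 AM–7:30 PM = 11 h 56 min → rounds to 12 h 0 min
Total credited: 37 h 30 min.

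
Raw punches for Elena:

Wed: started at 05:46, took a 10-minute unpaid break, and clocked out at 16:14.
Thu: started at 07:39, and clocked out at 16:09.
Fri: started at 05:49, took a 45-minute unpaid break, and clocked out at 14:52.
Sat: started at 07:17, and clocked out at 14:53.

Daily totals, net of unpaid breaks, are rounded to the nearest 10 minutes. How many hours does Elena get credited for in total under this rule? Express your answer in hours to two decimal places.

34.83 hours

Wed: 05:46–16:14 = 10 h 28 min − 10 min = 10 h 18 min → rounds to 10 h 20 min
Thu: 07:39–16:09 = 8 h 30 min → rounds to 8 h 30 min
Fri: 05:49–14:52 = 9 h 3 min − 45 min = 8 h 18 min → rounds to 8 h 20 min
Sat: 07:17–14:53 = 7 h 36 min → rounds to 7 h 40 min
Total credited: 34 h 50 min.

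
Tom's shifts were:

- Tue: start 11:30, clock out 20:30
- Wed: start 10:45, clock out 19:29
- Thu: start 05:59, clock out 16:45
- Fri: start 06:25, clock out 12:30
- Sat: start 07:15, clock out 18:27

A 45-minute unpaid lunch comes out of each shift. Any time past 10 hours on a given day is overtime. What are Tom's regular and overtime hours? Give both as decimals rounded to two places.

Tue: 11:30–20:30 = 9 h 0 min; less 45 min break → 8 h 15 min
Wed: 10:45–19:29 = 8 h 44 min; less 45 min break → 7 h 59 min
Thu: 05:59–16:45 = 10 h 46 min; less 45 min break → 10 h 1 min
Fri: 06:25–12:30 = 6 h 5 min; less 45 min break → 5 h 20 min
Sat: 07:15–18:27 = 11 h 12 min; less 45 min break → 10 h 27 min
Tue reg 8 h 15 min / OT 0 h 0 min; Wed reg 7 h 59 min / OT 0 h 0 min; Thu reg 10 h 0 min / OT 0 h 1 min; Fri reg 5 h 20 min / OT 0 h 0 min; Sat reg 10 h 0 min / OT 0 h 27 min.
Totals: regular 41 h 34 min, overtime 0 h 28 min.

Regular 41.57 hours, overtime 0.47 hours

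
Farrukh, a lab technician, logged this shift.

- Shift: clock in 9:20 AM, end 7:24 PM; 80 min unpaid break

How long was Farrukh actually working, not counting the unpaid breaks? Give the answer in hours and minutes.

Shift: 9:20 AM–7:24 PM = 10 h 4 min; less 80 min break → 8 h 44 min

8 h 44 min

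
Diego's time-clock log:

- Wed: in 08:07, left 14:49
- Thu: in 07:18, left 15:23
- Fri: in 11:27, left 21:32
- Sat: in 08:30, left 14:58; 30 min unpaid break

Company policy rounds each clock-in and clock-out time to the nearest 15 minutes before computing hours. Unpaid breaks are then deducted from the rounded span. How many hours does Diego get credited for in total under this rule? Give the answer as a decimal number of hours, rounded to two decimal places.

Wed: in 08:07→08:00, out 14:49→14:45; 6 h 45 min
Thu: in 07:18→07:15, out 15:23→15:30; 8 h 15 min
Fri: in 11:27→11:30, out 21:32→21:30; 10 h 0 min
Sat: in 08:30→08:30, out 14:58→15:00; 6 h 30 min − 30 min = 6 h 0 min
Total credited: 31 h 0 min.

31.00 hours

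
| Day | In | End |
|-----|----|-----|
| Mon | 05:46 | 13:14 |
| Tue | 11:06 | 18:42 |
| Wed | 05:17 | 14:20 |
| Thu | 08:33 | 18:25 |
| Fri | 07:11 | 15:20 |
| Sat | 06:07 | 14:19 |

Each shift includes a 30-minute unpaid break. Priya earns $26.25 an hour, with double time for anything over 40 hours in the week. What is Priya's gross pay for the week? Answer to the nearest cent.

Mon: 05:46–13:14 = 7 h 28 min; less 30 min break → 6 h 58 min
Tue: 11:06–18:42 = 7 h 36 min; less 30 min break → 7 h 6 min
Wed: 05:17–14:20 = 9 h 3 min; less 30 min break → 8 h 33 min
Thu: 08:33–18:25 = 9 h 52 min; less 30 min break → 9 h 22 min
Fri: 07:11–15:20 = 8 h 9 min; less 30 min break → 7 h 39 min
Sat: 06:07–14:19 = 8 h 12 min; less 30 min break → 7 h 42 min
Total worked: 47 h 20 min = 2840 min.
Regular 40 h 0 min = 2400 min at $26.25/h; overtime 7 h 20 min = 440 min at $52.50/h.
Pay = (2400 × $26.25 + 440 × $52.50) ÷ 60 = $1435.00.

$1435.00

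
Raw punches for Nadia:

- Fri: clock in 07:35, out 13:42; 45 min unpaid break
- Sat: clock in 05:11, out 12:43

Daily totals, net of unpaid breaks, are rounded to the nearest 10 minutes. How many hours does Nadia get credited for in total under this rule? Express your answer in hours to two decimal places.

12.83 hours

Fri: 07:35–13:42 = 6 h 7 min − 45 min = 5 h 22 min → rounds to 5 h 20 min
Sat: 05:11–12:43 = 7 h 32 min → rounds to 7 h 30 min
Total credited: 12 h 50 min.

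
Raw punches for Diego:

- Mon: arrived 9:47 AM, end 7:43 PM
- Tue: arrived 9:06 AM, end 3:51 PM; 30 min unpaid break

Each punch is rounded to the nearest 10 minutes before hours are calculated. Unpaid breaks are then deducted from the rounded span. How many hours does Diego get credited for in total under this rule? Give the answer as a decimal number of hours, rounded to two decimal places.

Mon: in 9:47 AM→9:50 AM, out 7:43 PM→7:40 PM; 9 h 50 min
Tue: in 9:06 AM→9:10 AM, out 3:51 PM→3:50 PM; 6 h 40 min − 30 min = 6 h 10 min
Total credited: 16 h 0 min.

16.00 hours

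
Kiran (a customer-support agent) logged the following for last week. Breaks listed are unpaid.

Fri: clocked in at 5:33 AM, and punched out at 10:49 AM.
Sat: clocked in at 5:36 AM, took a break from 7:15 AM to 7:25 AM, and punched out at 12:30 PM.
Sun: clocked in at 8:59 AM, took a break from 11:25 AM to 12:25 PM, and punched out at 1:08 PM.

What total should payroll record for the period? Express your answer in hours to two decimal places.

15.15 hours

Fri: 5:33 AM–10:49 AM = 5 h 16 min
Sat: 5:36 AM–12:30 PM = 6 h 54 min; less 10 min break → 6 h 44 min
Sun: 8:59 AM–1:08 PM = 4 h 9 min; less 60 min break → 3 h 9 min
Total: 5 h 16 min + 6 h 44 min + 3 h 9 min = 15 h 9 min.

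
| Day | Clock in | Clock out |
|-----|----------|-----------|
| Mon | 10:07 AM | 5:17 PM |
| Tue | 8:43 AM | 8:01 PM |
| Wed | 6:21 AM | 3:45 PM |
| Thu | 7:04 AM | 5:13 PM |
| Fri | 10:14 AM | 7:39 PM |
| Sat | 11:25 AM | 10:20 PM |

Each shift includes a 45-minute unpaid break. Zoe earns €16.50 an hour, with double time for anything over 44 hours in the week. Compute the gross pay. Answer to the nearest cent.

€1051.05

Mon: 10:07 AM–5:17 PM = 7 h 10 min; less 45 min break → 6 h 25 min
Tue: 8:43 AM–8:01 PM = 11 h 18 min; less 45 min break → 10 h 33 min
Wed: 6:21 AM–3:45 PM = 9 h 24 min; less 45 min break → 8 h 39 min
Thu: 7:04 AM–5:13 PM = 10 h 9 min; less 45 min break → 9 h 24 min
Fri: 10:14 AM–7:39 PM = 9 h 25 min; less 45 min break → 8 h 40 min
Sat: 11:25 AM–10:20 PM = 10 h 55 min; less 45 min break → 10 h 10 min
Total worked: 53 h 51 min = 3231 min.
Regular 44 h 0 min = 2640 min at €16.50/h; overtime 9 h 51 min = 591 min at €33.00/h.
Pay = (2640 × €16.50 + 591 × €33.00) ÷ 60 = €1051.05.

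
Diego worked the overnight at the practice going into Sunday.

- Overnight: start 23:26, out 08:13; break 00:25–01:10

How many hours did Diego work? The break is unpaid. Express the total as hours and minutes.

Overnight: 23:26 → midnight = 0 h 34 min; midnight → 08:13 = 8 h 13 min; span 8 h 47 min; less 45 min break → 8 h 2 min

8 h 2 min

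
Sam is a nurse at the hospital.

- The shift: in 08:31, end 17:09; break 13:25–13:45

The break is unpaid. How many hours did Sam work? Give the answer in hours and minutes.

8 h 18 min

The shift: 08:31–17:09 = 8 h 38 min; less 20 min break → 8 h 18 min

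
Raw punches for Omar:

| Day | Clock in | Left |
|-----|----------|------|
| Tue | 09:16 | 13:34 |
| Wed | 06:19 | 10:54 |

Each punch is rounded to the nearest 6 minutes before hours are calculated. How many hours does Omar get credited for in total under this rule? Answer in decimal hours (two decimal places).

Tue: in 09:16→09:18, out 13:34→13:36; 4 h 18 min
Wed: in 06:19→06:18, out 10:54→10:54; 4 h 36 min
Total credited: 8 h 54 min.

8.90 hours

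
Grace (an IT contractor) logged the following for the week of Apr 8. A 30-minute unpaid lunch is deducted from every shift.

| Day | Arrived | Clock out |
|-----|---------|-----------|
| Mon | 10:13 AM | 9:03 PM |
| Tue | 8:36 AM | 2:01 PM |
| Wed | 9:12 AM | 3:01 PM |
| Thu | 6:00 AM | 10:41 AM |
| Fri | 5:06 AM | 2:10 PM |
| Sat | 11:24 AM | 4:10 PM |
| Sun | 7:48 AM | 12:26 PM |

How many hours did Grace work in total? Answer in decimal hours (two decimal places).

Mon: 10:13 AM–9:03 PM = 10 h 50 min; less 30 min break → 10 h 20 min
Tue: 8:36 AM–2:01 PM = 5 h 25 min; less 30 min break → 4 h 55 min
Wed: 9:12 AM–3:01 PM = 5 h 49 min; less 30 min break → 5 h 19 min
Thu: 6:00 AM–10:41 AM = 4 h 41 min; less 30 min break → 4 h 11 min
Fri: 5:06 AM–2:10 PM = 9 h 4 min; less 30 min break → 8 h 34 min
Sat: 11:24 AM–4:10 PM = 4 h 46 min; less 30 min break → 4 h 16 min
Sun: 7:48 AM–12:26 PM = 4 h 38 min; less 30 min break → 4 h 8 min
Total: 10 h 20 min + 4 h 55 min + 5 h 19 min + 4 h 11 min + 8 h 34 min + 4 h 16 min + 4 h 8 min = 41 h 43 min.

41.72 hours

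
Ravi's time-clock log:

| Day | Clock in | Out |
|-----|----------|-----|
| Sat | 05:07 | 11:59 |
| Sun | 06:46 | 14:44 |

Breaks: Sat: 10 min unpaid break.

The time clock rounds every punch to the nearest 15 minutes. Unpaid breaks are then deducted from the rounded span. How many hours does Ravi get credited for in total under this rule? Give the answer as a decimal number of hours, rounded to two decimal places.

Sat: in 05:07→05:00, out 11:59→12:00; 7 h 0 min − 10 min = 6 h 50 min
Sun: in 06:46→06:45, out 14:44→14:45; 8 h 0 min
Total credited: 14 h 50 min.

14.83 hours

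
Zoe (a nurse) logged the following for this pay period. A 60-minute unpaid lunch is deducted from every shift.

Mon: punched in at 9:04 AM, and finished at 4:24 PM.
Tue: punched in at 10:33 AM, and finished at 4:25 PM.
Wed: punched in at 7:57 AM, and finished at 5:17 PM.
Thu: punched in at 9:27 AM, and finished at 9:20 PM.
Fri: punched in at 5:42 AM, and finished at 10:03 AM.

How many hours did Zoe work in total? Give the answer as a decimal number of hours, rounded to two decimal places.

33.77 hours

Mon: 9:04 AM–4:24 PM = 7 h 20 min; less 60 min break → 6 h 20 min
Tue: 10:33 AM–4:25 PM = 5 h 52 min; less 60 min break → 4 h 52 min
Wed: 7:57 AM–5:17 PM = 9 h 20 min; less 60 min break → 8 h 20 min
Thu: 9:27 AM–9:20 PM = 11 h 53 min; less 60 min break → 10 h 53 min
Fri: 5:42 AM–10:03 AM = 4 h 21 min; less 60 min break → 3 h 21 min
Total: 6 h 20 min + 4 h 52 min + 8 h 20 min + 10 h 53 min + 3 h 21 min = 33 h 46 min.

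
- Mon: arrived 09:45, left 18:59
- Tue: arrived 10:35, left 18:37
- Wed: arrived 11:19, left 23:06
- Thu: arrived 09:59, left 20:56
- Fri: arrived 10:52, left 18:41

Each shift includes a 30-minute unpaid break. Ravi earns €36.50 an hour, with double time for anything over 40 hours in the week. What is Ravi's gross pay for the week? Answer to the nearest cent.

€1848.12

Mon: 09:45–18:59 = 9 h 14 min; less 30 min break → 8 h 44 min
Tue: 10:35–18:37 = 8 h 2 min; less 30 min break → 7 h 32 min
Wed: 11:19–23:06 = 11 h 47 min; less 30 min break → 11 h 17 min
Thu: 09:59–20:56 = 10 h 57 min; less 30 min break → 10 h 27 min
Fri: 10:52–18:41 = 7 h 49 min; less 30 min break → 7 h 19 min
Total worked: 45 h 19 min = 2719 min.
Regular 40 h 0 min = 2400 min at €36.50/h; overtime 5 h 19 min = 319 min at €73.00/h.
Pay = (2400 × €36.50 + 319 × €73.00) ÷ 60 = €1848.12.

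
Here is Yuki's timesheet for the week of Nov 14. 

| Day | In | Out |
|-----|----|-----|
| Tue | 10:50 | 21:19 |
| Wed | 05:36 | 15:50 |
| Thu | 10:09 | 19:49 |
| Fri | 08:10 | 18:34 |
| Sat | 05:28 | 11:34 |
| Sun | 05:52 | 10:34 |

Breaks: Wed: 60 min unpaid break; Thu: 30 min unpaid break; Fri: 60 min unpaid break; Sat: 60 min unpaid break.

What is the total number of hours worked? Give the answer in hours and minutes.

48 h 5 min

Tue: 10:50–21:19 = 10 h 29 min
Wed: 05:36–15:50 = 10 h 14 min; less 60 min break → 9 h 14 min
Thu: 10:09–19:49 = 9 h 40 min; less 30 min break → 9 h 10 min
Fri: 08:10–18:34 = 10 h 24 min; less 60 min break → 9 h 24 min
Sat: 05:28–11:34 = 6 h 6 min; less 60 min break → 5 h 6 min
Sun: 05:52–10:34 = 4 h 42 min
Total: 10 h 29 min + 9 h 14 min + 9 h 10 min + 9 h 24 min + 5 h 6 min + 4 h 42 min = 48 h 5 min.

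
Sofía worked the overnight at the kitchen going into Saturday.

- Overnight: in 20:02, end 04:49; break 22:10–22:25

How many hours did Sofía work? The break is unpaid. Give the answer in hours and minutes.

Overnight: 20:02 → midnight = 3 h 58 min; midnight → 04:49 = 4 h 49 min; span 8 h 47 min; less 15 min break → 8 h 32 min

8 h 32 min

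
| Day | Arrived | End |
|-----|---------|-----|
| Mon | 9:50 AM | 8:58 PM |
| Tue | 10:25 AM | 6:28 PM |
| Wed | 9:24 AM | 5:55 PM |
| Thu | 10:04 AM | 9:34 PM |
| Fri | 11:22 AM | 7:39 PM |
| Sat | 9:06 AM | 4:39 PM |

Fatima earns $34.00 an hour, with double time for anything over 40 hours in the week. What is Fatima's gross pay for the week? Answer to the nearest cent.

$2382.27

Mon: 9:50 AM–8:58 PM = 11 h 8 min
Tue: 10:25 AM–6:28 PM = 8 h 3 min
Wed: 9:24 AM–5:55 PM = 8 h 31 min
Thu: 10:04 AM–9:34 PM = 11 h 30 min
Fri: 11:22 AM–7:39 PM = 8 h 17 min
Sat: 9:06 AM–4:39 PM = 7 h 33 min
Total worked: 55 h 2 min = 3302 min.
Regular 40 h 0 min = 2400 min at $34.00/h; overtime 15 h 2 min = 902 min at $68.00/h.
Pay = (2400 × $34.00 + 902 × $68.00) ÷ 60 = $2382.27.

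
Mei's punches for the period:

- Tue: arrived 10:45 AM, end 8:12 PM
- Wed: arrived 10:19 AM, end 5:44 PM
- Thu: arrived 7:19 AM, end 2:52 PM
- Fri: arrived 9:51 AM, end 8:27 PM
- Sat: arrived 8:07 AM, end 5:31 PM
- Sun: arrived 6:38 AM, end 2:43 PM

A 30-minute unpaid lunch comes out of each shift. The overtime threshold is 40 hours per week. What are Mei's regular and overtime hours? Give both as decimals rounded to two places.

Regular 40.00 hours, overtime 9.50 hours

Tue: 10:45 AM–8:12 PM = 9 h 27 min; less 30 min break → 8 h 57 min
Wed: 10:19 AM–5:44 PM = 7 h 25 min; less 30 min break → 6 h 55 min
Thu: 7:19 AM–2:52 PM = 7 h 33 min; less 30 min break → 7 h 3 min
Fri: 9:51 AM–8:27 PM = 10 h 36 min; less 30 min break → 10 h 6 min
Sat: 8:07 AM–5:31 PM = 9 h 24 min; less 30 min break → 8 h 54 min
Sun: 6:38 AM–2:43 PM = 8 h 5 min; less 30 min break → 7 h 35 min
Total worked: 49 h 30 min = 49.50 h.
Threshold 40 h → overtime 9 h 30 min, regular 40 h 0 min.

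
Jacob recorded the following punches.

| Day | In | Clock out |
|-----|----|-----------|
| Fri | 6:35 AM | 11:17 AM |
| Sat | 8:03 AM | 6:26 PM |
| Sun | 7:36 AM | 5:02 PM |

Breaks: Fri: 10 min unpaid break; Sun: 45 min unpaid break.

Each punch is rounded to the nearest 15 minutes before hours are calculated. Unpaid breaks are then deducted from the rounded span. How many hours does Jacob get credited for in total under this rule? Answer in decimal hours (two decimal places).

Fri: in 6:35 AM→6:30 AM, out 11:17 AM→11:15 AM; 4 h 45 min − 10 min = 4 h 35 min
Sat: in 8:03 AM→8:00 AM, out 6:26 PM→6:30 PM; 10 h 30 min
Sun: in 7:36 AM→7:30 AM, out 5:02 PM→5:00 PM; 9 h 30 min − 45 min = 8 h 45 min
Total credited: 23 h 50 min.

23.83 hours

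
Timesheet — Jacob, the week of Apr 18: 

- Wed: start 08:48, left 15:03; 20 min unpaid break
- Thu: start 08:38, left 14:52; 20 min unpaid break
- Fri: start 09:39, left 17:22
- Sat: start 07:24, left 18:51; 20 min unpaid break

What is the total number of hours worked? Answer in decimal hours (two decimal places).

30.65 hours

Wed: 08:48–15:03 = 6 h 15 min; less 20 min break → 5 h 55 min
Thu: 08:38–14:52 = 6 h 14 min; less 20 min break → 5 h 54 min
Fri: 09:39–17:22 = 7 h 43 min
Sat: 07:24–18:51 = 11 h 27 min; less 20 min break → 11 h 7 min
Total: 5 h 55 min + 5 h 54 min + 7 h 43 min + 11 h 7 min = 30 h 39 min.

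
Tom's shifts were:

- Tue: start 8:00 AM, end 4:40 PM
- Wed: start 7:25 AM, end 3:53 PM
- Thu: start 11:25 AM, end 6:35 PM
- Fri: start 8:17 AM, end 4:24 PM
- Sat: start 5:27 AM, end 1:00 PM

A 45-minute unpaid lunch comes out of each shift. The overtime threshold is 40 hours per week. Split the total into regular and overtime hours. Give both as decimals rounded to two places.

Regular 36.22 hours, overtime 0.00 hours

Tue: 8:00 AM–4:40 PM = 8 h 40 min; less 45 min break → 7 h 55 min
Wed: 7:25 AM–3:53 PM = 8 h 28 min; less 45 min break → 7 h 43 min
Thu: 11:25 AM–6:35 PM = 7 h 10 min; less 45 min break → 6 h 25 min
Fri: 8:17 AM–4:24 PM = 8 h 7 min; less 45 min break → 7 h 22 min
Sat: 5:27 AM–1:00 PM = 7 h 33 min; less 45 min break → 6 h 48 min
Total worked: 36 h 13 min = 36.22 h.
Threshold 40 h → overtime 0 h 0 min, regular 36 h 13 min.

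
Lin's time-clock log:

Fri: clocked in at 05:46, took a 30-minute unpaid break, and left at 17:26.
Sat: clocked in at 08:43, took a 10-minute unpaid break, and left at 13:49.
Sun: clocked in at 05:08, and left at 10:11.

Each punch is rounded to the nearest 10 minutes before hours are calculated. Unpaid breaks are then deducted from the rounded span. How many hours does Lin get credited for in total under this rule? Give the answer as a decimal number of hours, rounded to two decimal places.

Fri: in 05:46→05:50, out 17:26→17:30; 11 h 40 min − 30 min = 11 h 10 min
Sat: in 08:43→08:40, out 13:49→13:50; 5 h 10 min − 10 min = 5 h 0 min
Sun: in 05:08→05:10, out 10:11→10:10; 5 h 0 min
Total credited: 21 h 10 min.

21.17 hours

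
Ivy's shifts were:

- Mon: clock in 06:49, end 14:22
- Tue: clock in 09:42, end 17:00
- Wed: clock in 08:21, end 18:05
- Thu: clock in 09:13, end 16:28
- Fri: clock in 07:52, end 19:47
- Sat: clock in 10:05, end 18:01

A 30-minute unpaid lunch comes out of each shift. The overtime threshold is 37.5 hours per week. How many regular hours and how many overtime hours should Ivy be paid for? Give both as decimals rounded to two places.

Regular 37.50 hours, overtime 11.18 hours

Mon: 06:49–14:22 = 7 h 33 min; less 30 min break → 7 h 3 min
Tue: 09:42–17:00 = 7 h 18 min; less 30 min break → 6 h 48 min
Wed: 08:21–18:05 = 9 h 44 min; less 30 min break → 9 h 14 min
Thu: 09:13–16:28 = 7 h 15 min; less 30 min break → 6 h 45 min
Fri: 07:52–19:47 = 11 h 55 min; less 30 min break → 11 h 25 min
Sat: 10:05–18:01 = 7 h 56 min; less 30 min break → 7 h 26 min
Total worked: 48 h 41 min = 48.68 h.
Threshold 37.5 h → overtime 11 h 11 min, regular 37 h 30 min.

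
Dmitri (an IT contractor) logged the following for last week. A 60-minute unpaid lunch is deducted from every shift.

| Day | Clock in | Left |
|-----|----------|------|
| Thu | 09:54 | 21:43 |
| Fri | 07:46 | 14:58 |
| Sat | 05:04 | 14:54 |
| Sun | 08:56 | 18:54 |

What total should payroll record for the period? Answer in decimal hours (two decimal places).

34.82 hours

Thu: 09:54–21:43 = 11 h 49 min; less 60 min break → 10 h 49 min
Fri: 07:46–14:58 = 7 h 12 min; less 60 min break → 6 h 12 min
Sat: 05:04–14:54 = 9 h 50 min; less 60 min break → 8 h 50 min
Sun: 08:56–18:54 = 9 h 58 min; less 60 min break → 8 h 58 min
Total: 10 h 49 min + 6 h 12 min + 8 h 50 min + 8 h 58 min = 34 h 49 min.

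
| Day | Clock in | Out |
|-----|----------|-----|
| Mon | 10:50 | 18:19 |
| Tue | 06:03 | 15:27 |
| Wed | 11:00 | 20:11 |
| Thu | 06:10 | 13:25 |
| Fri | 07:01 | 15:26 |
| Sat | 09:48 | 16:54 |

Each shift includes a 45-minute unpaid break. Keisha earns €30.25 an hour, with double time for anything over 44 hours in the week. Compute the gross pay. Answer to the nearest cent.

€1351.17

Mon: 10:50–18:19 = 7 h 29 min; less 45 min break → 6 h 44 min
Tue: 06:03–15:27 = 9 h 24 min; less 45 min break → 8 h 39 min
Wed: 11:00–20:11 = 9 h 11 min; less 45 min break → 8 h 26 min
Thu: 06:10–13:25 = 7 h 15 min; less 45 min break → 6 h 30 min
Fri: 07:01–15:26 = 8 h 25 min; less 45 min break → 7 h 40 min
Sat: 09:48–16:54 = 7 h 6 min; less 45 min break → 6 h 21 min
Total worked: 44 h 20 min = 2660 min.
Regular 44 h 0 min = 2640 min at €30.25/h; overtime 0 h 20 min = 20 min at €60.50/h.
Pay = (2640 × €30.25 + 20 × €60.50) ÷ 60 = €1351.17.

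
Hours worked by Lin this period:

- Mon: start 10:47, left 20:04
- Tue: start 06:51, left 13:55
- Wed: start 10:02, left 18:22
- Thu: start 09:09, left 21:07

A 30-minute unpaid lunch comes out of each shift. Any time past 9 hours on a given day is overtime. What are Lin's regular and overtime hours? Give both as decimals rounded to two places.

Mon: 10:47–20:04 = 9 h 17 min; less 30 min break → 8 h 47 min
Tue: 06:51–13:55 = 7 h 4 min; less 30 min break → 6 h 34 min
Wed: 10:02–18:22 = 8 h 20 min; less 30 min break → 7 h 50 min
Thu: 09:09–21:07 = 11 h 58 min; less 30 min break → 11 h 28 min
Mon reg 8 h 47 min / OT 0 h 0 min; Tue reg 6 h 34 min / OT 0 h 0 min; Wed reg 7 h 50 min / OT 0 h 0 min; Thu reg 9 h 0 min / OT 2 h 28 min.
Totals: regular 32 h 11 min, overtime 2 h 28 min.

Regular 32.18 hours, overtime 2.47 hours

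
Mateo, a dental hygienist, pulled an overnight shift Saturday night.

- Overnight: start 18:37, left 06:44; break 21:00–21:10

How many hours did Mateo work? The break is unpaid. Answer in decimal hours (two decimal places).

Overnight: 18:37 → midnight = 5 h 23 min; midnight → 06:44 = 6 h 44 min; span 12 h 7 min; less 10 min break → 11 h 57 min

11.95 hours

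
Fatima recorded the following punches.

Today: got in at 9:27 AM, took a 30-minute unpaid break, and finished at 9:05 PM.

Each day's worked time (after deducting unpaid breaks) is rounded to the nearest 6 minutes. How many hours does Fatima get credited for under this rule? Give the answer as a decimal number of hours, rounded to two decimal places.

11.10 hours

Today: 9:27 AM–9:05 PM = 11 h 38 min − 30 min = 11 h 8 min → rounds to 11 h 6 min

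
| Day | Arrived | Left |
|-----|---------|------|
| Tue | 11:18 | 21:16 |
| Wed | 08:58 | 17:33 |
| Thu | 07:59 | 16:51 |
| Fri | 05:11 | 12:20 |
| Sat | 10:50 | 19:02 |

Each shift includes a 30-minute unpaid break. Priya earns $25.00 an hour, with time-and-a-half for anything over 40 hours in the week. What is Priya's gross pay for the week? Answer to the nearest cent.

Tue: 11:18–21:16 = 9 h 58 min; less 30 min break → 9 h 28 min
Wed: 08:58–17:33 = 8 h 35 min; less 30 min break → 8 h 5 min
Thu: 07:59–16:51 = 8 h 52 min; less 30 min break → 8 h 22 min
Fri: 05:11–12:20 = 7 h 9 min; less 30 min break → 6 h 39 min
Sat: 10:50–19:02 = 8 h 12 min; less 30 min break → 7 h 42 min
Total worked: 40 h 16 min = 2416 min.
Regular 40 h 0 min = 2400 min at $25.00/h; overtime 0 h 16 min = 16 min at $37.50/h.
Pay = (2400 × $25.00 + 16 × $37.50) ÷ 60 = $1010.00.

$1010.00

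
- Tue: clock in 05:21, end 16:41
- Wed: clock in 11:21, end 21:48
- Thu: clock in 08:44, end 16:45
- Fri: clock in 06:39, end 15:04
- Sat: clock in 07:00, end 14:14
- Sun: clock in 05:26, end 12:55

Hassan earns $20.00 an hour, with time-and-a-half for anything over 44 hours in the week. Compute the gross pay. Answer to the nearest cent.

Tue: 05:21–16:41 = 11 h 20 min
Wed: 11:21–21:48 = 10 h 27 min
Thu: 08:44–16:45 = 8 h 1 min
Fri: 06:39–15:04 = 8 h 25 min
Sat: 07:00–14:14 = 7 h 14 min
Sun: 05:26–12:55 = 7 h 29 min
Total worked: 52 h 56 min = 3176 min.
Regular 44 h 0 min = 2640 min at $20.00/h; overtime 8 h 56 min = 536 min at $30.00/h.
Pay = (2640 × $20.00 + 536 × $30.00) ÷ 60 = $1148.00.

$1148.00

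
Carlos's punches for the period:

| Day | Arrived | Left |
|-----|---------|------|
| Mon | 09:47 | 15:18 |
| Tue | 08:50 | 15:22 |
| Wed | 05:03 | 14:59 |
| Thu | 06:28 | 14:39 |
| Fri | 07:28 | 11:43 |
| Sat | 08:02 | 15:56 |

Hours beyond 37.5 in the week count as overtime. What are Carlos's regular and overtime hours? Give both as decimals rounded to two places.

Regular 37.50 hours, overtime 4.82 hours

Mon: 09:47–15:18 = 5 h 31 min
Tue: 08:50–15:22 = 6 h 32 min
Wed: 05:03–14:59 = 9 h 56 min
Thu: 06:28–14:39 = 8 h 11 min
Fri: 07:28–11:43 = 4 h 15 min
Sat: 08:02–15:56 = 7 h 54 min
Total worked: 42 h 19 min = 42.32 h.
Threshold 37.5 h → overtime 4 h 49 min, regular 37 h 30 min.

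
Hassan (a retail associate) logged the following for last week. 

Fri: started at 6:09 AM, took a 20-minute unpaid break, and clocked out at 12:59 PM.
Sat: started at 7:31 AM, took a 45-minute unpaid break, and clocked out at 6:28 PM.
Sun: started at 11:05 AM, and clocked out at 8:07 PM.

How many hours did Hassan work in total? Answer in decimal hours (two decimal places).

Fri: 6:09 AM–12:59 PM = 6 h 50 min; less 20 min break → 6 h 30 min
Sat: 7:31 AM–6:28 PM = 10 h 57 min; less 45 min break → 10 h 12 min
Sun: 11:05 AM–8:07 PM = 9 h 2 min
Total: 6 h 30 min + 10 h 12 min + 9 h 2 min = 25 h 44 min.

25.73 hours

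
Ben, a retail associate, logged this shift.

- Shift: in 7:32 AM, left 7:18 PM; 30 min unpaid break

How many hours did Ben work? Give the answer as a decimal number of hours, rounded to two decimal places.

Shift: 7:32 AM–7:18 PM = 11 h 46 min; less 30 min break → 11 h 16 min

11.27 hours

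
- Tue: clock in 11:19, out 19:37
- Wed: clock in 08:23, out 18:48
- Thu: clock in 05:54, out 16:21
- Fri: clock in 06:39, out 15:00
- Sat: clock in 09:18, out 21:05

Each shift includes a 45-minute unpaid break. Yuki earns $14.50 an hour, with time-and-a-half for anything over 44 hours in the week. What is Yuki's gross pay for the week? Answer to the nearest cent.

Tue: 11:19–19:37 = 8 h 18 min; less 45 min break → 7 h 33 min
Wed: 08:23–18:48 = 10 h 25 min; less 45 min break → 9 h 40 min
Thu: 05:54–16:21 = 10 h 27 min; less 45 min break → 9 h 42 min
Fri: 06:39–15:00 = 8 h 21 min; less 45 min break → 7 h 36 min
Sat: 09:18–21:05 = 11 h 47 min; less 45 min break → 11 h 2 min
Total worked: 45 h 33 min = 2733 min.
Regular 44 h 0 min = 2640 min at $14.50/h; overtime 1 h 33 min = 93 min at $21.75/h.
Pay = (2640 × $14.50 + 93 × $21.75) ÷ 60 = $671.71.

$671.71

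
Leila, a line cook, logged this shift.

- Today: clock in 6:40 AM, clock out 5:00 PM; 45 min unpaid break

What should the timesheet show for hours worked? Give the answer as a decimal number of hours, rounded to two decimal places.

Today: 6:40 AM–5:00 PM = 10 h 20 min; less 45 min break → 9 h 35 min

9.58 hours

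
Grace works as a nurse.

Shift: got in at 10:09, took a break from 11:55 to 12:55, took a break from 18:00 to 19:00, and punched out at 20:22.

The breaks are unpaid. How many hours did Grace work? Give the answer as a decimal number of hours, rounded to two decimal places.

8.22 hours

Shift: 10:09–20:22 = 10 h 13 min; less 120 min break → 8 h 13 min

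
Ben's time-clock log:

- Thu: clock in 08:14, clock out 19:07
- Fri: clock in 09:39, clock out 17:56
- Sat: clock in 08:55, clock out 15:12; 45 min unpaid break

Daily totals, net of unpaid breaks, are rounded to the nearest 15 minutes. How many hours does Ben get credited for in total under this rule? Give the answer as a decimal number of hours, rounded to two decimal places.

24.75 hours

Thu: 08:14–19:07 = 10 h 53 min → rounds to 11 h 0 min
Fri: 09:39–17:56 = 8 h 17 min → rounds to 8 h 15 min
Sat: 08:55–15:12 = 6 h 17 min − 45 min = 5 h 32 min → rounds to 5 h 30 min
Total credited: 24 h 45 min.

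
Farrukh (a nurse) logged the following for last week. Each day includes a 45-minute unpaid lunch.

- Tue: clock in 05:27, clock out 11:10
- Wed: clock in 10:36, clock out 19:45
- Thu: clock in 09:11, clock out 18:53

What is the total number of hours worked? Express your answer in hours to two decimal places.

Tue: 05:27–11:10 = 5 h 43 min; less 45 min break → 4 h 58 min
Wed: 10:36–19:45 = 9 h 9 min; less 45 min break → 8 h 24 min
Thu: 09:11–18:53 = 9 h 42 min; less 45 min break → 8 h 57 min
Total: 4 h 58 min + 8 h 24 min + 8 h 57 min = 22 h 19 min.

22.32 hours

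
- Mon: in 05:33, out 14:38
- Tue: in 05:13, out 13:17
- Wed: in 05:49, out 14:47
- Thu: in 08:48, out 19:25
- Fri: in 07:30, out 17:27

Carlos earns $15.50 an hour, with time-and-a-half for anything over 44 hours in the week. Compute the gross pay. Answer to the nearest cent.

Mon: 05:33–14:38 = 9 h 5 min
Tue: 05:13–13:17 = 8 h 4 min
Wed: 05:49–14:47 = 8 h 58 min
Thu: 08:48–19:25 = 10 h 37 min
Fri: 07:30–17:27 = 9 h 57 min
Total worked: 46 h 41 min = 2801 min.
Regular 44 h 0 min = 2640 min at $15.50/h; overtime 2 h 41 min = 161 min at $23.25/h.
Pay = (2640 × $15.50 + 161 × $23.25) ÷ 60 = $744.39.

$744.39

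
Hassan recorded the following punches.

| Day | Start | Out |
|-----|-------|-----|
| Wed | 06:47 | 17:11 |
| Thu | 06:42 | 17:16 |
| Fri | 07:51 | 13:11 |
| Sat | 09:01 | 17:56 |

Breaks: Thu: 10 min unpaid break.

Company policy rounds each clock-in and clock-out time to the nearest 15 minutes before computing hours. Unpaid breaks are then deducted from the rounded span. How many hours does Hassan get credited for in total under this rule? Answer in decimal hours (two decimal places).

Wed: in 06:47→06:45, out 17:11→17:15; 10 h 30 min
Thu: in 06:42→06:45, out 17:16→17:15; 10 h 30 min − 10 min = 10 h 20 min
Fri: in 07:51→07:45, out 13:11→13:15; 5 h 30 min
Sat: in 09:01→09:00, out 17:56→18:00; 9 h 0 min
Total credited: 35 h 20 min.

35.33 hours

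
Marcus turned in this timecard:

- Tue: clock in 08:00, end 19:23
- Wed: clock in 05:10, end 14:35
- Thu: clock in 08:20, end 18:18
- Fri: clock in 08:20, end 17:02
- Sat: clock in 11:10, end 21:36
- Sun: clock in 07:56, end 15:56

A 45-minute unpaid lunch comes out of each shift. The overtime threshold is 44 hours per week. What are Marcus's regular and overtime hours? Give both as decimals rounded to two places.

Tue: 08:00–19:23 = 11 h 23 min; less 45 min break → 10 h 38 min
Wed: 05:10–14:35 = 9 h 25 min; less 45 min break → 8 h 40 min
Thu: 08:20–18:18 = 9 h 58 min; less 45 min break → 9 h 13 min
Fri: 08:20–17:02 = 8 h 42 min; less 45 min break → 7 h 57 min
Sat: 11:10–21:36 = 10 h 26 min; less 45 min break → 9 h 41 min
Sun: 07:56–15:56 = 8 h 0 min; less 45 min break → 7 h 15 min
Total worked: 53 h 24 min = 53.40 h.
Threshold 44 h → overtime 9 h 24 min, regular 44 h 0 min.

Regular 44.00 hours, overtime 9.40 hours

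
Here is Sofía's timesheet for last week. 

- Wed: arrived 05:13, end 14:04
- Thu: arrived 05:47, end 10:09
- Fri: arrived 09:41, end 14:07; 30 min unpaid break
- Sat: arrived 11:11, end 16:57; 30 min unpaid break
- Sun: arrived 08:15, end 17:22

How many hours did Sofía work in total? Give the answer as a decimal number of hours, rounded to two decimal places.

Wed: 05:13–14:04 = 8 h 51 min
Thu: 05:47–10:09 = 4 h 22 min
Fri: 09:41–14:07 = 4 h 26 min; less 30 min break → 3 h 56 min
Sat: 11:11–16:57 = 5 h 46 min; less 30 min break → 5 h 16 min
Sun: 08:15–17:22 = 9 h 7 min
Total: 8 h 51 min + 4 h 22 min + 3 h 56 min + 5 h 16 min + 9 h 7 min = 31 h 32 min.

31.53 hours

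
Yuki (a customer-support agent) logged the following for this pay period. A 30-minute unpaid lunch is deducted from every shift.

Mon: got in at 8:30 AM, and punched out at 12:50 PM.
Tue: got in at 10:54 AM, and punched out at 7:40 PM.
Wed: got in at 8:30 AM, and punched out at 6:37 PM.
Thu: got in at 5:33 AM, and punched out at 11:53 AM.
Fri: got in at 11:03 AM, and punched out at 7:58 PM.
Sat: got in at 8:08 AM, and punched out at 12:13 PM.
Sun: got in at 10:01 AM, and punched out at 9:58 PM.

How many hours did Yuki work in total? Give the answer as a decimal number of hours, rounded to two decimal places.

Mon: 8:30 AM–12:50 PM = 4 h 20 min; less 30 min break → 3 h 50 min
Tue: 10:54 AM–7:40 PM = 8 h 46 min; less 30 min break → 8 h 16 min
Wed: 8:30 AM–6:37 PM = 10 h 7 min; less 30 min break → 9 h 37 min
Thu: 5:33 AM–11:53 AM = 6 h 20 min; less 30 min break → 5 h 50 min
Fri: 11:03 AM–7:58 PM = 8 h 55 min; less 30 min break → 8 h 25 min
Sat: 8:08 AM–12:13 PM = 4 h 5 min; less 30 min break → 3 h 35 min
Sun: 10:01 AM–9:58 PM = 11 h 57 min; less 30 min break → 11 h 27 min
Total: 3 h 50 min + 8 h 16 min + 9 h 37 min + 5 h 50 min + 8 h 25 min + 3 h 35 min + 11 h 27 min = 51 h 0 min.

51.00 hours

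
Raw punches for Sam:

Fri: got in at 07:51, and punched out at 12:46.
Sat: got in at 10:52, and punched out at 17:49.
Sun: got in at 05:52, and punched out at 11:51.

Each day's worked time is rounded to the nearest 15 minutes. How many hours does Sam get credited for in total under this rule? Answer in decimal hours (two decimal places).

Fri: 07:51–12:46 = 4 h 55 min → rounds to 5 h 0 min
Sat: 10:52–17:49 = 6 h 57 min → rounds to 7 h 0 min
Sun: 05:52–11:51 = 5 h 59 min → rounds to 6 h 0 min
Total credited: 18 h 0 min.

18.00 hours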